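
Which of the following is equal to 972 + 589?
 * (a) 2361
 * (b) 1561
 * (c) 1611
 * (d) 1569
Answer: b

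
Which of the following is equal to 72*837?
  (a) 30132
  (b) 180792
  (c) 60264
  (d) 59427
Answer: c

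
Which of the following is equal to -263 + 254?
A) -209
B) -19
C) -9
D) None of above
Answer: C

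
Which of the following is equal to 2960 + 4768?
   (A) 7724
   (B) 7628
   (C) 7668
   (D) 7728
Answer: D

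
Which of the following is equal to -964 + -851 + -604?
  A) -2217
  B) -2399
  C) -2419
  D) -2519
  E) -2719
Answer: C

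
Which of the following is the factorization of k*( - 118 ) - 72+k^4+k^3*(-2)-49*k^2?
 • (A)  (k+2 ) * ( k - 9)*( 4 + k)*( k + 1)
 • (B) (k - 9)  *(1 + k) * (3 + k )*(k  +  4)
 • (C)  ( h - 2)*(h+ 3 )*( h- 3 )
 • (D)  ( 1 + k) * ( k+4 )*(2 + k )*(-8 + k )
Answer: A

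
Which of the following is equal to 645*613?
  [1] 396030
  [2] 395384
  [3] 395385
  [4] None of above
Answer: 3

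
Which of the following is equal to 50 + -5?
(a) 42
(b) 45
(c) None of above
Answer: b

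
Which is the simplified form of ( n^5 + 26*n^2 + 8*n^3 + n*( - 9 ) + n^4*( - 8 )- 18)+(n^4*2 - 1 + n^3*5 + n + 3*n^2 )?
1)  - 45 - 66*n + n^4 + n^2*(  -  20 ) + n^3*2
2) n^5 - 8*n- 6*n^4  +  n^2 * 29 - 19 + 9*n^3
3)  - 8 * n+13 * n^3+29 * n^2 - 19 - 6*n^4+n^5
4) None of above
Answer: 3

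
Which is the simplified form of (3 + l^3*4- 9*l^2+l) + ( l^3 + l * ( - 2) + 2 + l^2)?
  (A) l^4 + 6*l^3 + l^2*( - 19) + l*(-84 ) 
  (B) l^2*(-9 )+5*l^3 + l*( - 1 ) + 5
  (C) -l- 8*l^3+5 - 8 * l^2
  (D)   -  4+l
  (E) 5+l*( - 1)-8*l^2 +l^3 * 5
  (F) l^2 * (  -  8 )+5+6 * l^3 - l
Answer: E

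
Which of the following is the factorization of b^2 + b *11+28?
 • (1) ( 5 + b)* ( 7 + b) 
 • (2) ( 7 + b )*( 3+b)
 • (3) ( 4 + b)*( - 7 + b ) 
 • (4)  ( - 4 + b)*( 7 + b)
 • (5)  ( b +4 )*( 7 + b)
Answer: 5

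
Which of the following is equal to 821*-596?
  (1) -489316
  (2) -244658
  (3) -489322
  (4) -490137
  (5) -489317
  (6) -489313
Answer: 1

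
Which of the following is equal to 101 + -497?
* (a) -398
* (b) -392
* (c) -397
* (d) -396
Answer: d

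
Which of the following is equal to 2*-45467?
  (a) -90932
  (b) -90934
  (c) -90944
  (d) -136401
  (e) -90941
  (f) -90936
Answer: b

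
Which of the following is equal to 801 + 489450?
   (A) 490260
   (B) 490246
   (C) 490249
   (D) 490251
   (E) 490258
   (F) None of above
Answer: D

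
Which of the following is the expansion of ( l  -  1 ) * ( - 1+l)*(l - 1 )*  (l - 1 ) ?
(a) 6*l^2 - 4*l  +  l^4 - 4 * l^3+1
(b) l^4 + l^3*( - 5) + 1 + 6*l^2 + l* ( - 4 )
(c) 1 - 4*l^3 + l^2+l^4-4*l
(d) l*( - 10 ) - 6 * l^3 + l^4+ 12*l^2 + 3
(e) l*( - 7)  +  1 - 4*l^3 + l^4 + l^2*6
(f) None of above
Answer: a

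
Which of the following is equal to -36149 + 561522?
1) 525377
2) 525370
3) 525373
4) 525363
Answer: 3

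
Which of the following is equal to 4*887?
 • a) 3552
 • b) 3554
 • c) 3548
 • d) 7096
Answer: c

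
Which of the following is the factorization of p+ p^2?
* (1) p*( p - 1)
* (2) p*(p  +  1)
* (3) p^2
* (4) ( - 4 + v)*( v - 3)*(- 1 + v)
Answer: 2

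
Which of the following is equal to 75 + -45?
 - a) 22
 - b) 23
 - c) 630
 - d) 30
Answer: d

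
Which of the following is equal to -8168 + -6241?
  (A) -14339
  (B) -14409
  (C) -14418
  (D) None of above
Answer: B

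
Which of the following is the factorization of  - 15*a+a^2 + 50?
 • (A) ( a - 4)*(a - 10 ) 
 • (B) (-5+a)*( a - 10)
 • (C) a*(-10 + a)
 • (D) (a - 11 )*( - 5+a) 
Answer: B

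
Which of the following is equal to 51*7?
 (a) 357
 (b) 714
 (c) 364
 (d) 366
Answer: a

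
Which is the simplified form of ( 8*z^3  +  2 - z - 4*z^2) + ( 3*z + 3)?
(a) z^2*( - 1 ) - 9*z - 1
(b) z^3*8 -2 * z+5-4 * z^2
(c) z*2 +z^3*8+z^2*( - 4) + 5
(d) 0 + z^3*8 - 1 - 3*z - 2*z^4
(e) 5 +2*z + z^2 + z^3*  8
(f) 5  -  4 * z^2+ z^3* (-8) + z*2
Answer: c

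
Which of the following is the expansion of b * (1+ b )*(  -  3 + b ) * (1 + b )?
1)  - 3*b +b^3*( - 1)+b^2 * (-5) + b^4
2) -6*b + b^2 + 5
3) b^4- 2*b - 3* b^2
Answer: 1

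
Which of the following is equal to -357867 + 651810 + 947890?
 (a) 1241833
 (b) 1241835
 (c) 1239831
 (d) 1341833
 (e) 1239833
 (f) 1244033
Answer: a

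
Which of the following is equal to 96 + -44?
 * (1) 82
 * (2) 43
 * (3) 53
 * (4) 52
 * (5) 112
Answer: 4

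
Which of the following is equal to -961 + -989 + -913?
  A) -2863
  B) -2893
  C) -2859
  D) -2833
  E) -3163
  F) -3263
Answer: A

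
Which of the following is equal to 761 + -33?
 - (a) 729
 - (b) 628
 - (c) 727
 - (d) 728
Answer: d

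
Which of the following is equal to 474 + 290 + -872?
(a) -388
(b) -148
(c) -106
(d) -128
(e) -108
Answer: e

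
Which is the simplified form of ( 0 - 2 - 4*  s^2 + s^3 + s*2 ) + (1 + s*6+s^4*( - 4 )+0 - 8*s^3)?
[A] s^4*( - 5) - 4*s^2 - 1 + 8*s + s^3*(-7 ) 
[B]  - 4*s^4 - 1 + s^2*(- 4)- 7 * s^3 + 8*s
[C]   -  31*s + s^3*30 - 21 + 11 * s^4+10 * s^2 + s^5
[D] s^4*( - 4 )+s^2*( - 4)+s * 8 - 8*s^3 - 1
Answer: B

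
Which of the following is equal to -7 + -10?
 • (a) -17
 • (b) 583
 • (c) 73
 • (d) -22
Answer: a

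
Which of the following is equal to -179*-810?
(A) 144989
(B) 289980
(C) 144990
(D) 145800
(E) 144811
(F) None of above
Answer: C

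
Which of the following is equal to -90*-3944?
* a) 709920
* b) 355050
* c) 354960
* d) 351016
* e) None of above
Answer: c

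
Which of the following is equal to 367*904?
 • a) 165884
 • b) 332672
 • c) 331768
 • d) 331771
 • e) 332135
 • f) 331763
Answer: c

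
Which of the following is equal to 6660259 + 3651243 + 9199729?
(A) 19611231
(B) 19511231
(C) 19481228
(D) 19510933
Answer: B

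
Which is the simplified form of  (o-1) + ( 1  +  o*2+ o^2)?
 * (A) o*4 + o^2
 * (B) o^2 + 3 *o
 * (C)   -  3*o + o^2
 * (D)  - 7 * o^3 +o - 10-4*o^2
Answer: B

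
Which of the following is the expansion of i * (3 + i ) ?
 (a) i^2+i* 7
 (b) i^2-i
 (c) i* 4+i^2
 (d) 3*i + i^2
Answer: d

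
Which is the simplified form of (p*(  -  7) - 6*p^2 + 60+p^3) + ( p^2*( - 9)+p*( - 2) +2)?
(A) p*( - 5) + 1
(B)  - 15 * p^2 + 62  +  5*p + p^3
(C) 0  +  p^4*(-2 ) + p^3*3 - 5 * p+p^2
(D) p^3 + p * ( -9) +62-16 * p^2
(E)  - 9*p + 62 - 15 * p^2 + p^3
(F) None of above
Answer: E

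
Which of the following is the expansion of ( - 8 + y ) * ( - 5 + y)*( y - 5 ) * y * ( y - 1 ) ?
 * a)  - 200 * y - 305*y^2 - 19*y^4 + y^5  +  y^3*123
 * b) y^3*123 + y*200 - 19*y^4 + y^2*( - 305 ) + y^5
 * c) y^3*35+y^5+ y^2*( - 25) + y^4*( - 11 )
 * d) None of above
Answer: b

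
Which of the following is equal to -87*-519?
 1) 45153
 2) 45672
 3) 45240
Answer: 1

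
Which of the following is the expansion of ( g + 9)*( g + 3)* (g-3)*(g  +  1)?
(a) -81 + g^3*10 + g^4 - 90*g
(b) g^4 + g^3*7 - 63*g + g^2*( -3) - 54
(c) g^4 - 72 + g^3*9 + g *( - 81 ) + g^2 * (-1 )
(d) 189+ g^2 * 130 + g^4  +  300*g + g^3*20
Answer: a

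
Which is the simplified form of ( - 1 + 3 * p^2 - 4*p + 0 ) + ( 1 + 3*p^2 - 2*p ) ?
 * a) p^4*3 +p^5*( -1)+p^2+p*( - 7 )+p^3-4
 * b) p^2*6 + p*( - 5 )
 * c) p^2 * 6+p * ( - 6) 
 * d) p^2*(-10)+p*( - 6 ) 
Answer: c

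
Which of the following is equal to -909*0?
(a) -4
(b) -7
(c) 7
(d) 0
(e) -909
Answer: d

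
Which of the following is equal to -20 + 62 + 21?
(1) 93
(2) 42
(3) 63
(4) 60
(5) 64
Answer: 3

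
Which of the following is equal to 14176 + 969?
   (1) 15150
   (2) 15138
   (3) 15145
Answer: 3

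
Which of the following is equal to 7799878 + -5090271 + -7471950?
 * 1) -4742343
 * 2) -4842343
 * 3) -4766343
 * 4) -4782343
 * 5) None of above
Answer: 5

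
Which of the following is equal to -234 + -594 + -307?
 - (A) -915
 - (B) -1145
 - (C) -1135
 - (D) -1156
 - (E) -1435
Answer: C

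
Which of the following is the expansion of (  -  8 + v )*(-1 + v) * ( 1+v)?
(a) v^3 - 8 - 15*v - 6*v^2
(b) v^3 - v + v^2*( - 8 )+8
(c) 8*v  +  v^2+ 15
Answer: b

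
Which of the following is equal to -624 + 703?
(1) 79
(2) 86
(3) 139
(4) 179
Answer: 1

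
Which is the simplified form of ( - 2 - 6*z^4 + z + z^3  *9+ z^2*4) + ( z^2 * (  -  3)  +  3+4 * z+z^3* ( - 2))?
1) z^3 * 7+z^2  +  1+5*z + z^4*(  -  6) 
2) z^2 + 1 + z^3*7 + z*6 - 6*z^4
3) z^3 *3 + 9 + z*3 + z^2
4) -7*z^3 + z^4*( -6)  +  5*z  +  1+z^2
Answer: 1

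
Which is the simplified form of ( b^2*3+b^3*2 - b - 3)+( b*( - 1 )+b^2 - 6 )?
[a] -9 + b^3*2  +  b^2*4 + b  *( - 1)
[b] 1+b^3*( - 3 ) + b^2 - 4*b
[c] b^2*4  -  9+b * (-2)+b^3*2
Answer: c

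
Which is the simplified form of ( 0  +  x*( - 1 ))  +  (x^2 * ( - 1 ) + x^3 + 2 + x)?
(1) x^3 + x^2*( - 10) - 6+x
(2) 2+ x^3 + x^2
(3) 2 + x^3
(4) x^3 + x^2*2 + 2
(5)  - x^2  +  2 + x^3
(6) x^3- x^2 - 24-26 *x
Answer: 5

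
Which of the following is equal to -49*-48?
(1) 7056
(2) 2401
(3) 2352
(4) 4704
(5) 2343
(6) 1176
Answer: 3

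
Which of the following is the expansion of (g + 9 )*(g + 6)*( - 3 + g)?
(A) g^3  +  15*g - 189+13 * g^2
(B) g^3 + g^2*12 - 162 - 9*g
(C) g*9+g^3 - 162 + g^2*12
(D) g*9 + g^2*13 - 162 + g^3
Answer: C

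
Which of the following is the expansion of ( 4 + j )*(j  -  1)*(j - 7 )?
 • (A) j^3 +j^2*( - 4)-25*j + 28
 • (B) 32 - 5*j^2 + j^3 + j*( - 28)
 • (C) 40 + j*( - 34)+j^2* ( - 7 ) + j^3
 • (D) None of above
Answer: A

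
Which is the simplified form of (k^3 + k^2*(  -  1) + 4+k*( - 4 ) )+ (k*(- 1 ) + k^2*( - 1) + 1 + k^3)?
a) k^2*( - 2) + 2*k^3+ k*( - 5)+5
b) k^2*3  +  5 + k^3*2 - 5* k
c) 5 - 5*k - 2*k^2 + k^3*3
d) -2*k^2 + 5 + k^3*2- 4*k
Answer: a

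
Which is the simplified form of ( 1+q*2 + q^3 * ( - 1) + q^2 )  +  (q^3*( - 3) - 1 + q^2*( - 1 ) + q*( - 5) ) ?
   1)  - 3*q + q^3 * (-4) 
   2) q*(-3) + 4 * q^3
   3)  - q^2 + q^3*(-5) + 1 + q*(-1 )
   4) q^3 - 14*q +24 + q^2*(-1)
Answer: 1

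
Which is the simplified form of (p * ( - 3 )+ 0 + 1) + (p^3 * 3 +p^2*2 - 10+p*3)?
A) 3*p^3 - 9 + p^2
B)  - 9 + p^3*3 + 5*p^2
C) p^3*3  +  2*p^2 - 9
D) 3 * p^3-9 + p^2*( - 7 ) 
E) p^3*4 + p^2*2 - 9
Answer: C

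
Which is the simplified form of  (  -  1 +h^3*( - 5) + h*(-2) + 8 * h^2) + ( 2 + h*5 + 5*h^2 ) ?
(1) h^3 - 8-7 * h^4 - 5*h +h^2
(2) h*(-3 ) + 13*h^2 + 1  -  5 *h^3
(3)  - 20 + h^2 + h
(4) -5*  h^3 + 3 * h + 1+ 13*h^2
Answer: 4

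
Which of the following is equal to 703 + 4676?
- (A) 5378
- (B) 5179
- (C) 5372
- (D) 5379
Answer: D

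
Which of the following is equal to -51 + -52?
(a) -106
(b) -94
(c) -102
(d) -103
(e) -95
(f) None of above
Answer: d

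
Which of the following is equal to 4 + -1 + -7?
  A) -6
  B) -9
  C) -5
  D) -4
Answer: D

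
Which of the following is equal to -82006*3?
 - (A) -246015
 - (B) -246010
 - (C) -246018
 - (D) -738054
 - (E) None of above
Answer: C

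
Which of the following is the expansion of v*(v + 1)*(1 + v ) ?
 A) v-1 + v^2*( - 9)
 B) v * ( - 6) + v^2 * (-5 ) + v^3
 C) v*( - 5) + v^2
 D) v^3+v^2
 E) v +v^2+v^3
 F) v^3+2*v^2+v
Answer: F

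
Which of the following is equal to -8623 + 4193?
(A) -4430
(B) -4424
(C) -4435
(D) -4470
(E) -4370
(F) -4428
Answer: A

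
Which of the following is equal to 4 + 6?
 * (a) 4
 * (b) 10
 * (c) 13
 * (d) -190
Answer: b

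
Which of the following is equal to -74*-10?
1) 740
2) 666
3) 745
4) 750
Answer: 1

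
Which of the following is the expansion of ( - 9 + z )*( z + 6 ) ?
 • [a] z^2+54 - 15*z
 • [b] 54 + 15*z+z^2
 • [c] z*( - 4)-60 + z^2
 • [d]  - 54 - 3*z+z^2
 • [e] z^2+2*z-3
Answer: d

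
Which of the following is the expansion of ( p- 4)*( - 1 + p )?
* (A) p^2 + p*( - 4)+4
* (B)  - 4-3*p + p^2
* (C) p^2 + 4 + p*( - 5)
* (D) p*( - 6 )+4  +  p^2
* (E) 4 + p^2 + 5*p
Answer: C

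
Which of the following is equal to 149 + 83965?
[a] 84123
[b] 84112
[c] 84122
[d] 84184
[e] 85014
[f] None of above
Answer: f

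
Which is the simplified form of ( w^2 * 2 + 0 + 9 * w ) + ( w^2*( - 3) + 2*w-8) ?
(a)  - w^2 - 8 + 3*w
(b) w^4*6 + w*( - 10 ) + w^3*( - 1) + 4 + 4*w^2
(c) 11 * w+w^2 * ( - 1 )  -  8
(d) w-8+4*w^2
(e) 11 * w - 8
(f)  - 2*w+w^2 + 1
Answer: c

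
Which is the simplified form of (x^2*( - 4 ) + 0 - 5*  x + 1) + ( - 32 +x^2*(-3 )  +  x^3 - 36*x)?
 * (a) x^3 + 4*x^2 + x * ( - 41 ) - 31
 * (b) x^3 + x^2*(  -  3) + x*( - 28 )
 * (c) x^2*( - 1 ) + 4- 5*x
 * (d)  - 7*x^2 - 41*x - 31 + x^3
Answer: d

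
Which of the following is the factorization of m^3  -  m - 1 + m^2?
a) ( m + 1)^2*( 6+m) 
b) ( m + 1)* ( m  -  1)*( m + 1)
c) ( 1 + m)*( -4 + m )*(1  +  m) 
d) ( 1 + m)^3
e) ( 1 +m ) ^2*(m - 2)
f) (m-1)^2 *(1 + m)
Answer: b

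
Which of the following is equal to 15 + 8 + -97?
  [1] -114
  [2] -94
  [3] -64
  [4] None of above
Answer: 4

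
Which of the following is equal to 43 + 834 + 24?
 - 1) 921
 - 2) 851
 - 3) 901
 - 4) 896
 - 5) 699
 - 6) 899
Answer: 3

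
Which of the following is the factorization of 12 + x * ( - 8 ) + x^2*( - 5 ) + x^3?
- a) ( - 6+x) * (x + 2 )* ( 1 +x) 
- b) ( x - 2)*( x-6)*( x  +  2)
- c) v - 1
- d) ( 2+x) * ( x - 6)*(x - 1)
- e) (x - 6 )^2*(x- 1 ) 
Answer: d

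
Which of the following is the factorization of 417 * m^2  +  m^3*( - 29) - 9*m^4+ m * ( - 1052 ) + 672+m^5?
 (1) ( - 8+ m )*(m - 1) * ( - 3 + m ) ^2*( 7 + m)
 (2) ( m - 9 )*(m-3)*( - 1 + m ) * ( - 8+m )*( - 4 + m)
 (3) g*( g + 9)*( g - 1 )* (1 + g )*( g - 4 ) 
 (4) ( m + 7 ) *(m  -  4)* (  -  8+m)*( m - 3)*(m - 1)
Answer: 4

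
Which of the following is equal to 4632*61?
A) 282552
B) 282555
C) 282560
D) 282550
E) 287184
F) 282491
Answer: A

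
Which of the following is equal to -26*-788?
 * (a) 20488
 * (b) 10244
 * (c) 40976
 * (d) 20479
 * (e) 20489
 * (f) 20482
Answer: a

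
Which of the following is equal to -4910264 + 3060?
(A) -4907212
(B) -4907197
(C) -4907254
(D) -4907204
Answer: D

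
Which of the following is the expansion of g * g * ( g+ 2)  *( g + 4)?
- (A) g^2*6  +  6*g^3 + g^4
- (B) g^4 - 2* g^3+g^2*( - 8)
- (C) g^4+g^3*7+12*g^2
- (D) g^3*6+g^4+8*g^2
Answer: D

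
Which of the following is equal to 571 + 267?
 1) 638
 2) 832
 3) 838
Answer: 3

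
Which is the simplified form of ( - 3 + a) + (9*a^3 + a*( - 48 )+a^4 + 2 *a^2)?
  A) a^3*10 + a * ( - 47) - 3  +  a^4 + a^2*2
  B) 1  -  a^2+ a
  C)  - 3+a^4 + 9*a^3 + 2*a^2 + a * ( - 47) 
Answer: C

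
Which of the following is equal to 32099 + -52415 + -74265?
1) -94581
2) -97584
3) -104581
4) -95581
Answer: 1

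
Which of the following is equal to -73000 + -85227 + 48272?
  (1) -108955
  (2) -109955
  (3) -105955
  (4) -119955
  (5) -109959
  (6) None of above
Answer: 2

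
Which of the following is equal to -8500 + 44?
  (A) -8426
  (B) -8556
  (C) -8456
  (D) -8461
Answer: C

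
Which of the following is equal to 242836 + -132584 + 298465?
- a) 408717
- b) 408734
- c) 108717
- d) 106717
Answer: a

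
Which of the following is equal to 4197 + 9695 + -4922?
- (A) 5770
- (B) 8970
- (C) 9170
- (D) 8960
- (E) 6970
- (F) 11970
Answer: B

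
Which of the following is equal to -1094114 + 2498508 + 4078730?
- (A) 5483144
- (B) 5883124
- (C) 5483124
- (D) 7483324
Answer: C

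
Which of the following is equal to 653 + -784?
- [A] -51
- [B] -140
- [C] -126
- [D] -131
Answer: D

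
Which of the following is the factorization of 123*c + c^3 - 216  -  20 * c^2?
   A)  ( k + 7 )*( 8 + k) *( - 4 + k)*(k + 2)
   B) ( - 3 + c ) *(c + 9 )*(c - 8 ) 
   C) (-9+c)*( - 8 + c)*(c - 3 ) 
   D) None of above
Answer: C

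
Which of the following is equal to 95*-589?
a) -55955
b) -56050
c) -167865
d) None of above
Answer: a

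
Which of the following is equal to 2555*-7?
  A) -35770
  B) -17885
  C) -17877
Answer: B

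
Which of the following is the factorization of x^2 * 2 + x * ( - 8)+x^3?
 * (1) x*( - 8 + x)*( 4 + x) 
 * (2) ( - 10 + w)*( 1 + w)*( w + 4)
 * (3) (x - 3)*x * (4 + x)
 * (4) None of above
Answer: 4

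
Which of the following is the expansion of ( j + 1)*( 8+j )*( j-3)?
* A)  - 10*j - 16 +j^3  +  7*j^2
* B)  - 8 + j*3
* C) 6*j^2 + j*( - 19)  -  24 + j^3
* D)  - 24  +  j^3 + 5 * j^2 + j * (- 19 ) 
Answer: C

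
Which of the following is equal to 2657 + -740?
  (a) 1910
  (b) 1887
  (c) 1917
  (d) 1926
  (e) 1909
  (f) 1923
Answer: c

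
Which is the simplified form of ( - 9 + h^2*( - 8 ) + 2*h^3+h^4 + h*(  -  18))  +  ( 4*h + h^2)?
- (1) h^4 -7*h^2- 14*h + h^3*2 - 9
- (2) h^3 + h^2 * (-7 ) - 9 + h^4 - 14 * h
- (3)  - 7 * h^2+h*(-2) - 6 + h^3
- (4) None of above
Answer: 1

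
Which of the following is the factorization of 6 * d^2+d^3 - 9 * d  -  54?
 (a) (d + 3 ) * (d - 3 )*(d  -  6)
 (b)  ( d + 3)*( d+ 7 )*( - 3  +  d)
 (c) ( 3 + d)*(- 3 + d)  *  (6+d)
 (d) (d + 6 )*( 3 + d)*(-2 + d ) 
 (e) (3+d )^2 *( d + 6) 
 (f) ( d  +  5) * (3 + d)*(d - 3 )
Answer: c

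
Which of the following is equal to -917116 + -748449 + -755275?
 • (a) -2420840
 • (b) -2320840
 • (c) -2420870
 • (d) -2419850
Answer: a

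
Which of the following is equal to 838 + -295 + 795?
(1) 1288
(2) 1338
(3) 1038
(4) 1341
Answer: 2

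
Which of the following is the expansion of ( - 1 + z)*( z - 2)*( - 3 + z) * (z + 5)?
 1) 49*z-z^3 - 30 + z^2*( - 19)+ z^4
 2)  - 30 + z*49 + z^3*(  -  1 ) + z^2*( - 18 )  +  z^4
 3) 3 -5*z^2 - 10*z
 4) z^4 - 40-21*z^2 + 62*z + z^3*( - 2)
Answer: 1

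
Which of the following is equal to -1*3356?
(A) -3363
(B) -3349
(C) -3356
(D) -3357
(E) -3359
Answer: C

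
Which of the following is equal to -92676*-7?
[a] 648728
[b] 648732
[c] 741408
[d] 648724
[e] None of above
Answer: b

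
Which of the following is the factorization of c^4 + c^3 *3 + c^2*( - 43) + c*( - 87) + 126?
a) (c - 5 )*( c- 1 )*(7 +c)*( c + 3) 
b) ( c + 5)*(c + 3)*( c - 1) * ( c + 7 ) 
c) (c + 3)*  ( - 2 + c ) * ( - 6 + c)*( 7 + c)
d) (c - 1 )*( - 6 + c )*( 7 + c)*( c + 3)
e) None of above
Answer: d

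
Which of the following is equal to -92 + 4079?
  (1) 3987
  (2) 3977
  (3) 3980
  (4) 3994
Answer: 1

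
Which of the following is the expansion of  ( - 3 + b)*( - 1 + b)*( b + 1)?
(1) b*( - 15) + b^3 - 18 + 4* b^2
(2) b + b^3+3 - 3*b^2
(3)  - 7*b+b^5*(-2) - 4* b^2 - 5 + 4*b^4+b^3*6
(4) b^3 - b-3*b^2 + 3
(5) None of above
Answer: 4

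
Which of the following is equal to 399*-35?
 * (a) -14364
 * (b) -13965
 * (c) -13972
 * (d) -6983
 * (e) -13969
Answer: b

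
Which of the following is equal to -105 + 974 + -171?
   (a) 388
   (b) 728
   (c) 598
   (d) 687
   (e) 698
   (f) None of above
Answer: e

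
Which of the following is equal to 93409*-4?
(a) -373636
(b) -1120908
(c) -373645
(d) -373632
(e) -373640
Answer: a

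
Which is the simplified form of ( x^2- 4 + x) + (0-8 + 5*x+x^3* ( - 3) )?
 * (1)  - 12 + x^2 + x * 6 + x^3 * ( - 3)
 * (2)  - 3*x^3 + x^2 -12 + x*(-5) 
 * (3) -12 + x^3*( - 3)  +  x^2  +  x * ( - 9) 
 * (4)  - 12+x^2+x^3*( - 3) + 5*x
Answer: 1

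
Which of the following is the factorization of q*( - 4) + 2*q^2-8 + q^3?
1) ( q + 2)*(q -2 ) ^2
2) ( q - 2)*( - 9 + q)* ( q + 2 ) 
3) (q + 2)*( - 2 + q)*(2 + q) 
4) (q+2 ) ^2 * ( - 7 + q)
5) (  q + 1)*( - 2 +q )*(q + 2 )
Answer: 3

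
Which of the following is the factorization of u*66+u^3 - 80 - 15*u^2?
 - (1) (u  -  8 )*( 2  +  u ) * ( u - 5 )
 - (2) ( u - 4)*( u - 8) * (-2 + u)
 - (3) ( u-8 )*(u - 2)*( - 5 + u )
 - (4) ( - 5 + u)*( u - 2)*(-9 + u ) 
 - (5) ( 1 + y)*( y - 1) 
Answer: 3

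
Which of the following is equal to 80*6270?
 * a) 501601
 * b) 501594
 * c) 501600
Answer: c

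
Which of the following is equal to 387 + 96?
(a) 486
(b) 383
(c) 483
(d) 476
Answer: c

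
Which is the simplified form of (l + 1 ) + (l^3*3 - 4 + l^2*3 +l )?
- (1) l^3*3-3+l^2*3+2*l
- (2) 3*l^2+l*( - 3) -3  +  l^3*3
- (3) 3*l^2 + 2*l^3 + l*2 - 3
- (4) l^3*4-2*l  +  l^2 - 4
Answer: 1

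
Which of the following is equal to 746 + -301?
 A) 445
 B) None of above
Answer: A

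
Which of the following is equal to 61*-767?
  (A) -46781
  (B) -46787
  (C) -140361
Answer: B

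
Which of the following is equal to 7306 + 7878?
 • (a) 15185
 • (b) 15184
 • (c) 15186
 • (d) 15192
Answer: b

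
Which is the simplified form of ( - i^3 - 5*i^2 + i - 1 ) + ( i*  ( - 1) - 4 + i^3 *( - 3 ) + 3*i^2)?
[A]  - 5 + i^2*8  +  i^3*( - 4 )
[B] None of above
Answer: B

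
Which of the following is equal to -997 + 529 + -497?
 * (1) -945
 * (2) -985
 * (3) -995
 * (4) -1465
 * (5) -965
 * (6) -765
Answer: 5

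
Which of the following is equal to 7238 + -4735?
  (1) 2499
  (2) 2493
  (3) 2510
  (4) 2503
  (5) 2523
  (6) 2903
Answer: 4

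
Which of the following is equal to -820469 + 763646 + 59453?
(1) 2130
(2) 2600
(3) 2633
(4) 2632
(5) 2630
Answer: 5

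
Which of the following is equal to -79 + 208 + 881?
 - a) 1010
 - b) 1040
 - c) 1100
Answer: a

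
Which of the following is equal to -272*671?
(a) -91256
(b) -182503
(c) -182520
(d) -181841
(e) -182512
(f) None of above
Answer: e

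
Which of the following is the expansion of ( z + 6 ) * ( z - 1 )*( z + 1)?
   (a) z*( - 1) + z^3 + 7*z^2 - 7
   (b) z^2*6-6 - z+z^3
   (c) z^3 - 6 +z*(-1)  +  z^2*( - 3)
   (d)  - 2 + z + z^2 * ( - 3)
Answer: b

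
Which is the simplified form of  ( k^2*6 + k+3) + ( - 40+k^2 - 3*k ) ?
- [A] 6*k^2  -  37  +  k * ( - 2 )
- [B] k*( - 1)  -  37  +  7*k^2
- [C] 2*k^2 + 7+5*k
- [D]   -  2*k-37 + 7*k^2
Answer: D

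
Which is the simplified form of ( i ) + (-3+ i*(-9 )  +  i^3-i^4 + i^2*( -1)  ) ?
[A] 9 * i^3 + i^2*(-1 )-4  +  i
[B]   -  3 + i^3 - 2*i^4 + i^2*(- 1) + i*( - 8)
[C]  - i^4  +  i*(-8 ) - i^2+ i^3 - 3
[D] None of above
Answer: C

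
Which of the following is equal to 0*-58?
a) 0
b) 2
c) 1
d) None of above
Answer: a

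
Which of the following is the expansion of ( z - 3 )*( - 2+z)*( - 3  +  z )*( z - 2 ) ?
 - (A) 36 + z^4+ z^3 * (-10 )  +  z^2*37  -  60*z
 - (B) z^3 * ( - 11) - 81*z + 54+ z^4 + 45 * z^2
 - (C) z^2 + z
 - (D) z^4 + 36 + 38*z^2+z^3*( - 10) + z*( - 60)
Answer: A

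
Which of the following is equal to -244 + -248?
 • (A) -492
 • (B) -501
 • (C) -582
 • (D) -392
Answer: A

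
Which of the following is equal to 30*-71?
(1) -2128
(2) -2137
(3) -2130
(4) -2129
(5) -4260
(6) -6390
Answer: 3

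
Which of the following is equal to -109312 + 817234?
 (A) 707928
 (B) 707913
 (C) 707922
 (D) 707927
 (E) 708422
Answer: C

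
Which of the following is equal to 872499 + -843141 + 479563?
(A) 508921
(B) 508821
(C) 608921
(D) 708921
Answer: A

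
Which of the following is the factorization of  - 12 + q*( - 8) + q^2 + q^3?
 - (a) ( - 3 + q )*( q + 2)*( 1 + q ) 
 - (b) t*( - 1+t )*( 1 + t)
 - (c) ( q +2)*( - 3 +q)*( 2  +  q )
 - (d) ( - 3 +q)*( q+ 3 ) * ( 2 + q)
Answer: c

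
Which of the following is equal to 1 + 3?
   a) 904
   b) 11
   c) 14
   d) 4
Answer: d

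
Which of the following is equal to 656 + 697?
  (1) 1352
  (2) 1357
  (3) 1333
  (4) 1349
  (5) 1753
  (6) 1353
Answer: 6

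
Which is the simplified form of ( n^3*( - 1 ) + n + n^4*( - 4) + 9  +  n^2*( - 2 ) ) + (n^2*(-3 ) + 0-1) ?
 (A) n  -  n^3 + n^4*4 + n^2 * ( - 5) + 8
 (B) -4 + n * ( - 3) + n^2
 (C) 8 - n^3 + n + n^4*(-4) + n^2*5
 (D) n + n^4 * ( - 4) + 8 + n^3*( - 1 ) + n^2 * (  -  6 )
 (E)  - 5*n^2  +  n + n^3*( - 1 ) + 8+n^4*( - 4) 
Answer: E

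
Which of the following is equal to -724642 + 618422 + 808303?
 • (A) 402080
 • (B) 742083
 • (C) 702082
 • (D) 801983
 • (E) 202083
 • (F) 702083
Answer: F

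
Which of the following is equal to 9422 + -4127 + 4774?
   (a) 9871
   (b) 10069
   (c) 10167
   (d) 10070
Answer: b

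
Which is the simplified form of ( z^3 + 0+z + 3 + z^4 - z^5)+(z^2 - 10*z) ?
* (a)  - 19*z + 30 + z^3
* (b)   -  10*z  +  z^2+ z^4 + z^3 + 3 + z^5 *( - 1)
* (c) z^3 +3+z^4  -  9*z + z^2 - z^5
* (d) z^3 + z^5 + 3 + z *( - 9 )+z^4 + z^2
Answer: c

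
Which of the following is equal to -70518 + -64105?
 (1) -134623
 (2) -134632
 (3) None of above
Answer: 1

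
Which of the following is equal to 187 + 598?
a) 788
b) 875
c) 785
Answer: c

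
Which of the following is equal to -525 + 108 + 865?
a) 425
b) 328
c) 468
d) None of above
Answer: d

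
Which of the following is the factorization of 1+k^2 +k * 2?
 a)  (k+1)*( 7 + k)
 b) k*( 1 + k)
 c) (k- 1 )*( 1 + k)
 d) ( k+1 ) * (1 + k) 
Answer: d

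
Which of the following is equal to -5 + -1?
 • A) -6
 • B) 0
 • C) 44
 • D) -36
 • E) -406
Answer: A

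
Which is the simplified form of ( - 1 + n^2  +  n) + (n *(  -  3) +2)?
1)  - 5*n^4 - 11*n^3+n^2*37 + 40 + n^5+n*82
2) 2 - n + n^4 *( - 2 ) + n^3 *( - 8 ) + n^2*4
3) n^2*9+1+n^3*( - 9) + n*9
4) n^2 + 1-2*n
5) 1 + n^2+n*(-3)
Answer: 4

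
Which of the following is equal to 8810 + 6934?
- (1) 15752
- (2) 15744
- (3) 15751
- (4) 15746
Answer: 2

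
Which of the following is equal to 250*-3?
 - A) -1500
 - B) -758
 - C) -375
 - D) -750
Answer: D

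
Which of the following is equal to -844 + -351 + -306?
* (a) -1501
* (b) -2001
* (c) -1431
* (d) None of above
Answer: a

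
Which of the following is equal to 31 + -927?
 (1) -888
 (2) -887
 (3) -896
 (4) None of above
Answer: 3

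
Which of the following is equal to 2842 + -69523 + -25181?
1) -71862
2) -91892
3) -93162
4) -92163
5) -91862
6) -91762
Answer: 5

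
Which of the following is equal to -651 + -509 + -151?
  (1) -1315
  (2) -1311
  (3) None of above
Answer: 2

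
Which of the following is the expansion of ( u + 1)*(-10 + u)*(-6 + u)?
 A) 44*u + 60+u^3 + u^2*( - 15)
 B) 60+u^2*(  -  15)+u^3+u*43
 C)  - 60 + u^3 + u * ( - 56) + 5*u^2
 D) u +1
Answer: A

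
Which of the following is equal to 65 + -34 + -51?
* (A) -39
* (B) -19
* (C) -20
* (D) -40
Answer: C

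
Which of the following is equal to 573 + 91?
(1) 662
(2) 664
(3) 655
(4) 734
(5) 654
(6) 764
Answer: 2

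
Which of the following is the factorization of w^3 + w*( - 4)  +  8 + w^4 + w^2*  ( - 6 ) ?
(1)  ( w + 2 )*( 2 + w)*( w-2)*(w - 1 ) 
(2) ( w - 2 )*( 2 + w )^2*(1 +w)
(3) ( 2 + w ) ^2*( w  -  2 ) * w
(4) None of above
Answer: 1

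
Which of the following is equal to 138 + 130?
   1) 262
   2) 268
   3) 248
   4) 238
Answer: 2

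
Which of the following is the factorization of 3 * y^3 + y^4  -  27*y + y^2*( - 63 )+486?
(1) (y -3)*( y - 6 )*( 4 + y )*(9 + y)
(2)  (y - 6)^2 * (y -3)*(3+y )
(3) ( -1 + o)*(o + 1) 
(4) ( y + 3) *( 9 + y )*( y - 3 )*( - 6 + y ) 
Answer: 4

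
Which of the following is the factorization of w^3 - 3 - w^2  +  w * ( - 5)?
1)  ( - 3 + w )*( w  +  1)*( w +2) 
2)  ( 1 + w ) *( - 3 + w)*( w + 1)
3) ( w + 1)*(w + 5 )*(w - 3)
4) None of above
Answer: 2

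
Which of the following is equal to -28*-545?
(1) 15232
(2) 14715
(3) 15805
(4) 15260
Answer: 4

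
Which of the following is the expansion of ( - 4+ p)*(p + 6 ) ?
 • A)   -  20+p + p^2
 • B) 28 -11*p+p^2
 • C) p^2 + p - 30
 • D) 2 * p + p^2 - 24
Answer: D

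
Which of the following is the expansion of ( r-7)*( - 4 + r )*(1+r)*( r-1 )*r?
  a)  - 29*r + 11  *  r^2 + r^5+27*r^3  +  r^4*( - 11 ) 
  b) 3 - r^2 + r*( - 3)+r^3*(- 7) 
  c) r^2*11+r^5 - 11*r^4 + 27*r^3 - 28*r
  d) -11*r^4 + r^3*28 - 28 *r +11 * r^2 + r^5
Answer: c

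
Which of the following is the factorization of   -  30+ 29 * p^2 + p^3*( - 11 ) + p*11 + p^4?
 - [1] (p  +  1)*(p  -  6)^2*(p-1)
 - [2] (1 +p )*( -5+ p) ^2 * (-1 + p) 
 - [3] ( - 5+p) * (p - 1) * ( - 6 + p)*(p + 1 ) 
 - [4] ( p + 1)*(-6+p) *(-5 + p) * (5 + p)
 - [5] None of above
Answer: 3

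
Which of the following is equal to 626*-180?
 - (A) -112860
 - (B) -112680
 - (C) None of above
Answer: B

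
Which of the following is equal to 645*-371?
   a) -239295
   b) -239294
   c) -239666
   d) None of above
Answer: a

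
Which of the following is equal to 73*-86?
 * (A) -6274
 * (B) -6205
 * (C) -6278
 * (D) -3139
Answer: C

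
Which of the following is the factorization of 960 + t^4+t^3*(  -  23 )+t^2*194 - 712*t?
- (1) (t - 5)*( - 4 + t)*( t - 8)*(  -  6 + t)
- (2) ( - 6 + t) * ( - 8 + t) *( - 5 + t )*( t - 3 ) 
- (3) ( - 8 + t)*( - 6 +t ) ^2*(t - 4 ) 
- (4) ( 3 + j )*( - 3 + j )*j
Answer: 1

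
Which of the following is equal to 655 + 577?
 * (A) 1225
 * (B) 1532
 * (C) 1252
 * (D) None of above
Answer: D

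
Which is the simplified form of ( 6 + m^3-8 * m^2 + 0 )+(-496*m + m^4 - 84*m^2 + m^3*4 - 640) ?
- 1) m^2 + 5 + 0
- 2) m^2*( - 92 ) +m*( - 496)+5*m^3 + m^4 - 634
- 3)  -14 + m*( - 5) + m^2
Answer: 2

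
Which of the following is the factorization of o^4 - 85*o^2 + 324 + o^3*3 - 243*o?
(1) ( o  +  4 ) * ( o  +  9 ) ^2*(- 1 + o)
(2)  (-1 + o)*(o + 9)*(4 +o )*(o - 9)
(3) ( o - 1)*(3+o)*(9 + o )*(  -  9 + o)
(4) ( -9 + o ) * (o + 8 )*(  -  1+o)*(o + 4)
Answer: 2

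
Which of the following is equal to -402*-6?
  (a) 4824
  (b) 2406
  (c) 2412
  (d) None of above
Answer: c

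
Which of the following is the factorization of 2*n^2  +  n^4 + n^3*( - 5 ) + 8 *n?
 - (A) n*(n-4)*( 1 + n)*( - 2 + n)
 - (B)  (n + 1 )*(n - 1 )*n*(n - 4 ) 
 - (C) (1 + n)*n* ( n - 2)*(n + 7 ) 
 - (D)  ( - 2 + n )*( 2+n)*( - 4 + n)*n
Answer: A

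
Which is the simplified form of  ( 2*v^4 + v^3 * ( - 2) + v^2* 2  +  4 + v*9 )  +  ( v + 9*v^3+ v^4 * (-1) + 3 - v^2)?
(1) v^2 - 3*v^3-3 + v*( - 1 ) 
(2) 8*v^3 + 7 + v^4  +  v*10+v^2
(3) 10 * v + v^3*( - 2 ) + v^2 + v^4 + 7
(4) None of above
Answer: 4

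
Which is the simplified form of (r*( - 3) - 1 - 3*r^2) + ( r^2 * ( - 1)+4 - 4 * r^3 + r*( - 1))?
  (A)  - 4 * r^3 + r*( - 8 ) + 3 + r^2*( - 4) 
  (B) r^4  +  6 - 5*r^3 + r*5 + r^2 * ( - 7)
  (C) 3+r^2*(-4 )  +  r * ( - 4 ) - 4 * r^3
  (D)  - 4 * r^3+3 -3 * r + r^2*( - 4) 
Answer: C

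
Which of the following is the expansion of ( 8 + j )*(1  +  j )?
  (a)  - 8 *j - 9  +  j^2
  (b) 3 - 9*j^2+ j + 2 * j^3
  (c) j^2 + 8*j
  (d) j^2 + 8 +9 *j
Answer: d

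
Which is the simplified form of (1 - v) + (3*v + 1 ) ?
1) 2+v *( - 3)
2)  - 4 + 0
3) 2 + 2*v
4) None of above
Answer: 3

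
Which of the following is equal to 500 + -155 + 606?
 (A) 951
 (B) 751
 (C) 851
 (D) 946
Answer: A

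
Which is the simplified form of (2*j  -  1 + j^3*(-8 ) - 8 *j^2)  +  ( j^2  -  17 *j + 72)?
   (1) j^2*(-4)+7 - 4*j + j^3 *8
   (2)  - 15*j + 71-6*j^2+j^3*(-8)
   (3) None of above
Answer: 3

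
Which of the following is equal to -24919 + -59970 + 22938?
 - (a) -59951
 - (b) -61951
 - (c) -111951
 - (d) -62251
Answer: b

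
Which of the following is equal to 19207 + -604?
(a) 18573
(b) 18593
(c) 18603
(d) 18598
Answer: c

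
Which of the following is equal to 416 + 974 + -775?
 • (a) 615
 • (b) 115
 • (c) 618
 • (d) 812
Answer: a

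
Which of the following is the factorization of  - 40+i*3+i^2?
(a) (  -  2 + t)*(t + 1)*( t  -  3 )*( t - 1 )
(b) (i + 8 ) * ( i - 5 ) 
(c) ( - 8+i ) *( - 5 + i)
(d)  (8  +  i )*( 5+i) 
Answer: b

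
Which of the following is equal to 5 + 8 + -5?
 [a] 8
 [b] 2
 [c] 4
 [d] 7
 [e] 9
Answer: a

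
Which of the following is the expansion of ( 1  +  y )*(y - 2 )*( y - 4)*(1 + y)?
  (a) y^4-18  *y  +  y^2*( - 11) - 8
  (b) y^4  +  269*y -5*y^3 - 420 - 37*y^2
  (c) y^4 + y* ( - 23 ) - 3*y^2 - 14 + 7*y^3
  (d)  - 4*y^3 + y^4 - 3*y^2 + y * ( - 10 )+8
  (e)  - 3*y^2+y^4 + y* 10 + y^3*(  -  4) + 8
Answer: e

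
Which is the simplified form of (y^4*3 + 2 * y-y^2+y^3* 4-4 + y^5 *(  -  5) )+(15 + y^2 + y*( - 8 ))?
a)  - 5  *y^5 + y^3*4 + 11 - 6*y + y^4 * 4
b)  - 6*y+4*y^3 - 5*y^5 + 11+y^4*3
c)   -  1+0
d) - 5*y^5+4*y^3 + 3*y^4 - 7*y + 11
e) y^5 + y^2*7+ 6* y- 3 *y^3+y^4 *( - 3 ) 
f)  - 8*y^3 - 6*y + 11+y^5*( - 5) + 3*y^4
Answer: b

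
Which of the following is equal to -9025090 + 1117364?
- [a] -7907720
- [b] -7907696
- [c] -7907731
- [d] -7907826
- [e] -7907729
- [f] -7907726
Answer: f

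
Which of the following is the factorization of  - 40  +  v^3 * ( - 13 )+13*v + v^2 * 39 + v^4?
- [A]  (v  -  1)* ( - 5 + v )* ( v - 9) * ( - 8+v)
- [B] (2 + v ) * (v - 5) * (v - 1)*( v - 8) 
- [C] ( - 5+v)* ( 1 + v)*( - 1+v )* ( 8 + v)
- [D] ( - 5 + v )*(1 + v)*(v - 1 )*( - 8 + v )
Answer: D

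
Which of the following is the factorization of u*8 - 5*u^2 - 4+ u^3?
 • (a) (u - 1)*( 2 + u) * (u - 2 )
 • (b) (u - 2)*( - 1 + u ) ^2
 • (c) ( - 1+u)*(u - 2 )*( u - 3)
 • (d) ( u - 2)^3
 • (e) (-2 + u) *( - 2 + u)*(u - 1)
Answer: e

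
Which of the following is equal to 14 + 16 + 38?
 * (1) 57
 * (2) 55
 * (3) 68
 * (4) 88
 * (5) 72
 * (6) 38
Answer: 3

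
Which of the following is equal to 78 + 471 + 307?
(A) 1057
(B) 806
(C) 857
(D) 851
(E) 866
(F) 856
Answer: F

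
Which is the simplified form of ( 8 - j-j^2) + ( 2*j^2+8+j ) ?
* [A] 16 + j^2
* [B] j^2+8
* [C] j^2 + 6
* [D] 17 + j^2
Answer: A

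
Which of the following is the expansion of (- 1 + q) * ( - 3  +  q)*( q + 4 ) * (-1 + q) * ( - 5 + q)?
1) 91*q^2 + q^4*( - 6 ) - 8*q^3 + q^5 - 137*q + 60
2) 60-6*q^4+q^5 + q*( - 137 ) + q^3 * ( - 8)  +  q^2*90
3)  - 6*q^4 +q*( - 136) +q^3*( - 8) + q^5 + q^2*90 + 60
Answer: 2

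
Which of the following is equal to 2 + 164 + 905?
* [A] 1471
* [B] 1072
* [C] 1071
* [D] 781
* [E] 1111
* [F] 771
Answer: C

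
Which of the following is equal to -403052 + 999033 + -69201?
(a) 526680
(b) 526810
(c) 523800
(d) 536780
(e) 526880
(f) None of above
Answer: f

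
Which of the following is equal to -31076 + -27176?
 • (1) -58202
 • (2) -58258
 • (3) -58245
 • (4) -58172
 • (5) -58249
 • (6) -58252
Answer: 6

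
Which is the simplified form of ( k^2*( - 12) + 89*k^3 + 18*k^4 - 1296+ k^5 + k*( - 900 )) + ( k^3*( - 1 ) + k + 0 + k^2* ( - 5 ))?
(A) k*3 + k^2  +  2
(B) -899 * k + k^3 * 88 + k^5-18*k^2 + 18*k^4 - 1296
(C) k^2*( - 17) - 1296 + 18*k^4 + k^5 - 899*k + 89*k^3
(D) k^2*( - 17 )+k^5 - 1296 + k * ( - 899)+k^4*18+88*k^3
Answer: D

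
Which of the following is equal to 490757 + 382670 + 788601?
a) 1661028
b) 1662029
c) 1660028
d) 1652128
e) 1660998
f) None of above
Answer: f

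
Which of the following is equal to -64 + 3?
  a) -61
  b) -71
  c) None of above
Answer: a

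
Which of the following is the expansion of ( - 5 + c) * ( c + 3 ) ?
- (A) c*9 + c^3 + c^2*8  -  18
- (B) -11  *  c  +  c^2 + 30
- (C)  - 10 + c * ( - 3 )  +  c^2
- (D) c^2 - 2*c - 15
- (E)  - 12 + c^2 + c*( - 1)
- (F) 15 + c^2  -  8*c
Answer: D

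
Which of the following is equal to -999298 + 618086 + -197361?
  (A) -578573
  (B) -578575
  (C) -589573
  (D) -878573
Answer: A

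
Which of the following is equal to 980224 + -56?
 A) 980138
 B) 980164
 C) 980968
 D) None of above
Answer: D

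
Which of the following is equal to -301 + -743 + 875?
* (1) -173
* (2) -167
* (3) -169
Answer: 3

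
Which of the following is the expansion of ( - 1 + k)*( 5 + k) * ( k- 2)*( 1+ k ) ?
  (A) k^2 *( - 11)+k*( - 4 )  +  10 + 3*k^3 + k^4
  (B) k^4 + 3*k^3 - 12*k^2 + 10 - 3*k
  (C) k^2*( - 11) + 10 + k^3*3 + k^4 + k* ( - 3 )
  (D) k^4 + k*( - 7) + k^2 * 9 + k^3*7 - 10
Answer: C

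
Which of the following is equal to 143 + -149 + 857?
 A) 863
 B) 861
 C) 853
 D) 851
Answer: D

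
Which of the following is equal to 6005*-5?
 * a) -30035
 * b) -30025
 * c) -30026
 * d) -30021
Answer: b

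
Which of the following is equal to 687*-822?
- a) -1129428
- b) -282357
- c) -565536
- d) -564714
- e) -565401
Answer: d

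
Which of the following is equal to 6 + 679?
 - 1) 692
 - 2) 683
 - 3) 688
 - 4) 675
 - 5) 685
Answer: 5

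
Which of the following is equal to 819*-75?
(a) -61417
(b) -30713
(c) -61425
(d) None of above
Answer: c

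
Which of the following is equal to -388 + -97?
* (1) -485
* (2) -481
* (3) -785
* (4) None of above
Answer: 1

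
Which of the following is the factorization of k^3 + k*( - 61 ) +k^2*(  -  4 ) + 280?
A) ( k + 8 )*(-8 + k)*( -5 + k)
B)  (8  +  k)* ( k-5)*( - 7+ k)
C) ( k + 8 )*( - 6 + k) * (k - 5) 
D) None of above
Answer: B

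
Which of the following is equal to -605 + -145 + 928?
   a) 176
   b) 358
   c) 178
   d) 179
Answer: c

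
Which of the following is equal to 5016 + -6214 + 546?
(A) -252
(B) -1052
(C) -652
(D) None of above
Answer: C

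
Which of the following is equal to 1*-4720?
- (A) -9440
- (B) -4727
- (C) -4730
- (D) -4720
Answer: D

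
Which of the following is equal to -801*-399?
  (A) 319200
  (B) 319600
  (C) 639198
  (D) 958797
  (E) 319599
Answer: E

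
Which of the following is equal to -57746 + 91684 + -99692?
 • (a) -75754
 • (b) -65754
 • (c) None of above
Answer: b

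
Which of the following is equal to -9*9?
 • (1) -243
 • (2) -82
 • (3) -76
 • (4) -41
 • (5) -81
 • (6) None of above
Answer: 5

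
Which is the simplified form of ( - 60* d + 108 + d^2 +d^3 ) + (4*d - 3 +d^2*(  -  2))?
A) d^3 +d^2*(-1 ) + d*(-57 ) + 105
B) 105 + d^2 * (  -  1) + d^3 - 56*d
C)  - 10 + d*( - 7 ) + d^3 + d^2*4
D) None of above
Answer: B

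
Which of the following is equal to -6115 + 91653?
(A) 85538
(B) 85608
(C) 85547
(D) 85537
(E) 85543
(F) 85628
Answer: A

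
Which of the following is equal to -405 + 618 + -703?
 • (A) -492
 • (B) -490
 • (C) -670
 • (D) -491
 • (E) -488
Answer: B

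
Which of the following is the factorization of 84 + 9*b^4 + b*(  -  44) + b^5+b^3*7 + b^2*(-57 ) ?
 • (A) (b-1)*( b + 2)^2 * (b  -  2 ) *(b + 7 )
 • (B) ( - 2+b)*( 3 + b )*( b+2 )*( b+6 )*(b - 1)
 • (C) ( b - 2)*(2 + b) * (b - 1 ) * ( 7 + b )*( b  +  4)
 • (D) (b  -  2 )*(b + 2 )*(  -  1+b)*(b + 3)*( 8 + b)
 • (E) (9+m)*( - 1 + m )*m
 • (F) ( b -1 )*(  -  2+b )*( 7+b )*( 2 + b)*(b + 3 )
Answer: F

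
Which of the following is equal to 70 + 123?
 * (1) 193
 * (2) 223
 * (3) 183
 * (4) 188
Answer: 1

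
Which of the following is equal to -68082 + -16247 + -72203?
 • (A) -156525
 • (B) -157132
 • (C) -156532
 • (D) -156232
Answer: C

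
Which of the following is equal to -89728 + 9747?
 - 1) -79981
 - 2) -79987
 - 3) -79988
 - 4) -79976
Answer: 1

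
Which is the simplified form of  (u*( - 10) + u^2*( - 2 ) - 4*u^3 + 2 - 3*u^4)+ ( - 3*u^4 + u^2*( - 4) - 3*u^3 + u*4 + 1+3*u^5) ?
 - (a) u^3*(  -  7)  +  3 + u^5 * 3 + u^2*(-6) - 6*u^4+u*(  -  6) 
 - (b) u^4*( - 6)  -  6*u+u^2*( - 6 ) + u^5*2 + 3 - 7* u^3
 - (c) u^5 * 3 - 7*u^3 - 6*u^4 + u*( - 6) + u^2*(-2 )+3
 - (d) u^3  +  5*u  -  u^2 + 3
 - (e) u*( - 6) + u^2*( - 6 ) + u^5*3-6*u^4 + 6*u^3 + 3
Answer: a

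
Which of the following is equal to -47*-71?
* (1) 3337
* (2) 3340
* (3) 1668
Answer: 1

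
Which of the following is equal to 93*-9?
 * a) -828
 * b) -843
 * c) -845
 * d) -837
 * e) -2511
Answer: d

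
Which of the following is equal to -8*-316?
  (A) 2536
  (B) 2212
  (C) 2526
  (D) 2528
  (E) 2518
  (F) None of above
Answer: D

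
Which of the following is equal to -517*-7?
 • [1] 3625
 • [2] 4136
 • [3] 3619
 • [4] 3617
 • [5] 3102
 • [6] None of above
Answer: 3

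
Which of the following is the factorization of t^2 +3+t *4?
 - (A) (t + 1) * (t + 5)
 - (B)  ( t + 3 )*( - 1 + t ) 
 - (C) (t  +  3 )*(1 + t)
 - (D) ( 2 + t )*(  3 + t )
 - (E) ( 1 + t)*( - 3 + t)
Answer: C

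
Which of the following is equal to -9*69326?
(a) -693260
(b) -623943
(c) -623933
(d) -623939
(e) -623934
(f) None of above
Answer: e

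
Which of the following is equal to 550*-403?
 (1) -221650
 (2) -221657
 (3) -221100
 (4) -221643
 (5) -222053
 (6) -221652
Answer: 1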